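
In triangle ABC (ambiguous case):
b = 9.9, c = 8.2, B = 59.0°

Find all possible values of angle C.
b/sin(B) = c/sin(C)  ⇒  sin(C) = c·sin(B)/b = 8.2·sin(59.0°)/9.9
sin(59.0°) ≈ 0.857167
sin(C) ≈ 8.2·0.857167/9.9 ≈ 7.02877/9.9 ≈ 0.709977
Candidate 1: C₁ = arcsin(0.709977) ≈ 45.233°  →  A = 180° − 59.0° − 45.233° ≈ 75.767° > 0, valid
Candidate 2: C₂ = 180° − C₁ ≈ 134.767°  →  A = 180° − 59.0° − 134.767° ≈ -13.767° ≤ 0, not a valid triangle

C = 45.23° (one solution)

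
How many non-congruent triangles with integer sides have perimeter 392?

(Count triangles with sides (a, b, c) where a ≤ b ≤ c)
Let a ≤ b ≤ c with a + b + c = 392. The only binding inequality is a + b > c, i.e. 392 − c > c, so c < 392/2; and c ≥ 392/3 since c is the largest side.
So 131 ≤ c ≤ 195. For each c, b runs from ⌈(392 − c)/2⌉ up to c (then a = 392 − b − c satisfies 1 ≤ a ≤ b automatically), giving c − ⌈(392 − c)/2⌉ + 1 choices.
Summing over c: 1 + 3 + 4 + 6 + … + 96 + 97  (65 terms, c = 131, …, 195) = 3201
Check (closed form: nearest integer to p²/48 for even p, (p+3)²/48 for odd p): 392²/48 = 153664/48 ≈ 3201.33 → 3201

3201 triangles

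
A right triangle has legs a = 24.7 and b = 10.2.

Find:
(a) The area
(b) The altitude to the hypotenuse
(a) The legs are perpendicular, so Area = ½·a·b = ½·24.7·10.2 = ½·251.94 = 125.97
(b) Hypotenuse c = √(a² + b²) = √(610.09 + 104.04) = √714.13 ≈ 26.7232
    Area = ½·c·h_c  ⇒  h_c = 2·Area/c = 251.94/26.7232 ≈ 9.42776

Area = 125.97, h_c = 9.428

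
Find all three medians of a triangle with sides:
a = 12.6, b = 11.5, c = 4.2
Median formula: m_a = ½√(2b² + 2c² − a²) (and cyclically). a² = 158.76, b² = 132.25, c² = 17.64.
m_a = ½√(2·132.25 + 2·17.64 − 158.76) = ½√141.02 ≈ ½·11.8752 ≈ 5.93759
m_b = ½√(2·158.76 + 2·17.64 − 132.25) = ½√220.55 ≈ ½·14.8509 ≈ 7.42546
m_c = ½√(2·158.76 + 2·132.25 − 17.64) = ½√564.38 ≈ ½·23.7567 ≈ 11.8783

m_a = 5.938, m_b = 7.425, m_c = 11.88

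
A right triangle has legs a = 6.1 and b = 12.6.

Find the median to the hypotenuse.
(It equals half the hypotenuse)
Hypotenuse c = √(a² + b²) = √(37.21 + 158.76) = √195.97 ≈ 13.9989
Median to hypotenuse = c/2 ≈ 13.9989/2 ≈ 6.99946

Median = 6.999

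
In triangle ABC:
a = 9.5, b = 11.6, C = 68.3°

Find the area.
Two sides and the included angle (SAS): A = ½·a·b·sin(C) = ½·9.5·11.6·sin(68.3°)
sin(68.3°) ≈ 0.929133
A ≈ ½·110.2·0.929133 = 55.1·0.929133 ≈ 51.1952

Area = 51.2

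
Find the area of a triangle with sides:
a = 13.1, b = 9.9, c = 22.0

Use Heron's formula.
s = (13.1 + 9.9 + 22.0)/2 = 45/2 = 22.5
s − a = 9.4, s − b = 12.6, s − c = 0.5
s(s−a)(s−b)(s−c) = 22.5·9.4·12.6·0.5 ≈ 1332.45
Area = √1332.45 ≈ 36.5027

Area = 36.5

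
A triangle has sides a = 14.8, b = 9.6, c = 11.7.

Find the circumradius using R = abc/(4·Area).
First find the area with Heron's formula.
s = (14.8 + 9.6 + 11.7)/2 = 18.05
Area = √(s(s−a)(s−b)(s−c)) = √(18.05·3.25·8.45·6.35) ≈ √3147.68 ≈ 56.1042
abc = 14.8·9.6·11.7 = 1662.336
R = abc/(4·Area) ≈ 1662.336/(4·56.1042) = 1662.336/224.417 ≈ 7.40736

R = 7.407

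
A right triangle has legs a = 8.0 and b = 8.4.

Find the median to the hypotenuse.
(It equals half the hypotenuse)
Hypotenuse c = √(a² + b²) = √(64 + 70.56) = √134.56 ≈ 11.6
Median to hypotenuse = c/2 ≈ 11.6/2 ≈ 5.8

Median = 5.8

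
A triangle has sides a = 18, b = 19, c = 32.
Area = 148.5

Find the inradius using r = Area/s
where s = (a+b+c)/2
s = (18 + 19 + 32)/2 = 69/2 = 34.5
r = Area/s = 148.5/34.5 ≈ 4.30435

r = 4.304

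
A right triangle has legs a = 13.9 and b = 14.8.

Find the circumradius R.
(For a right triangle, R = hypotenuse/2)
Hypotenuse c = √(a² + b²) = √(193.21 + 219.04) = √412.25 ≈ 20.3039
R = c/2 ≈ 20.3039/2 ≈ 10.152

R = 10.15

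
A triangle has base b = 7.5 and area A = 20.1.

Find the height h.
A = ½·b·h  ⇒  h = 2A/b = 2·20.1/7.5 = 40.2/7.5 ≈ 5.36

h = 5.36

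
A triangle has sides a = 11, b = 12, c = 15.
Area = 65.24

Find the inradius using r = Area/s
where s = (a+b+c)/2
s = (11 + 12 + 15)/2 = 38/2 = 19
r = Area/s = 65.24/19 ≈ 3.43368

r = 3.434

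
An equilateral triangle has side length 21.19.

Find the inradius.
r = Area/s with s the semi-perimeter.
Area = (√3/4)·21.19² = (√3/4)·449.0161 ≈ 0.433013·449.0161 ≈ 194.43
s = 3·21.19/2 = 31.785
r ≈ 194.43/31.785 ≈ 6.11703
(Equivalently r = side/(2√3) = 21.19/3.4641 ≈ 6.11703.)

r = 6.117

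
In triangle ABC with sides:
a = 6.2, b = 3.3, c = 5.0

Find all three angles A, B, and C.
Law of cosines for each angle (a² = 38.44, b² = 10.89, c² = 25):
cos(A) = (b² + c² − a²)/(2bc) = (10.89 + 25 − 38.44)/(2·3.3·5.0) = -2.55/33 ≈ -0.0772727  ⇒  A ≈ 94.4318°
cos(B) = (a² + c² − b²)/(2ac) = (38.44 + 25 − 10.89)/(2·6.2·5.0) = 52.55/62 ≈ 0.847581  ⇒  B ≈ 32.0505°
cos(C) = (a² + b² − c²)/(2ab) = (38.44 + 10.89 − 25)/(2·6.2·3.3) = 24.33/40.92 ≈ 0.594575  ⇒  C ≈ 53.5177°
Check: A + B + C ≈ 180°

A = 94.43°, B = 32.05°, C = 53.52°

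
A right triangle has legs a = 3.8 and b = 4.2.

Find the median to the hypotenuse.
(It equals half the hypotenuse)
Hypotenuse c = √(a² + b²) = √(14.44 + 17.64) = √32.08 ≈ 5.66392
Median to hypotenuse = c/2 ≈ 5.66392/2 ≈ 2.83196

Median = 2.832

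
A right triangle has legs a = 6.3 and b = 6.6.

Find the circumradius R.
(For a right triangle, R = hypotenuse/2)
Hypotenuse c = √(a² + b²) = √(39.69 + 43.56) = √83.25 ≈ 9.12414
R = c/2 ≈ 9.12414/2 ≈ 4.56207

R = 4.562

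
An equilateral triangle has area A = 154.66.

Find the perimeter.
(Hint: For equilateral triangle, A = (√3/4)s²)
A = (√3/4)s²  ⇒  s² = 4A/√3 = 4·154.66/√3 = 618.64/1.73205 ≈ 357.172
s ≈ √357.172 ≈ 18.899
Perimeter = 3s ≈ 3·18.899 ≈ 56.697

Perimeter = 56.7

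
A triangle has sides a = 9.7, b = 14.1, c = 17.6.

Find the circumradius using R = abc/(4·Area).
First find the area with Heron's formula.
s = (9.7 + 14.1 + 17.6)/2 = 20.7
Area = √(s(s−a)(s−b)(s−c)) = √(20.7·11·6.6·3.1) ≈ √4658.74 ≈ 68.255
abc = 9.7·14.1·17.6 = 2407.152
R = abc/(4·Area) ≈ 2407.152/(4·68.255) = 2407.152/273.02 ≈ 8.81676

R = 8.817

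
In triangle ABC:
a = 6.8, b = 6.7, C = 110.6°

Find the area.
Two sides and the included angle (SAS): A = ½·a·b·sin(C) = ½·6.8·6.7·sin(110.6°)
sin(110.6°) ≈ 0.93606
A ≈ ½·45.56·0.93606 = 22.78·0.93606 ≈ 21.3234

Area = 21.32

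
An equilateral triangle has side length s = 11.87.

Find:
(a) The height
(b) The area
(a) The height splits the triangle into two 30-60-90 halves: h = s·√3/2 = 11.87·1.73205/2 ≈ 20.5594/2 ≈ 10.2797
(b) Area = (√3/4)·s² = (√3/4)·11.87² = (√3/4)·140.8969 ≈ 0.433013·140.8969 ≈ 61.0101

Height = 10.28, Area = 61.01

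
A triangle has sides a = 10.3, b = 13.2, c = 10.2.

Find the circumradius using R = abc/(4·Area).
First find the area with Heron's formula.
s = (10.3 + 13.2 + 10.2)/2 = 16.85
Area = √(s(s−a)(s−b)(s−c)) = √(16.85·6.55·3.65·6.65) ≈ √2678.9 ≈ 51.758
abc = 10.3·13.2·10.2 = 1386.792
R = abc/(4·Area) ≈ 1386.792/(4·51.758) = 1386.792/207.032 ≈ 6.69844

R = 6.698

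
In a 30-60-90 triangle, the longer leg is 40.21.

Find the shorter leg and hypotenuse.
In a 30-60-90 triangle the sides are in ratio 1 : √3 : 2, so short leg = long leg/√3 and hypotenuse = 2·(short leg).
Short leg = 40.21/√3 ≈ 40.21/1.73205 ≈ 23.2153
Hypotenuse = 2·23.2153 ≈ 46.4305

Short leg = 23.22, Hypotenuse = 46.43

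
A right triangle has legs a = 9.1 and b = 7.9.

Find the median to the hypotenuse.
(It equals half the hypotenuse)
Hypotenuse c = √(a² + b²) = √(82.81 + 62.41) = √145.22 ≈ 12.0507
Median to hypotenuse = c/2 ≈ 12.0507/2 ≈ 6.02536

Median = 6.025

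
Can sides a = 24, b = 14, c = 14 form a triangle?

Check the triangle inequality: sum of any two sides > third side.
a + b vs c: 24 + 14 = 38 > 14  ✓
a + c vs b: 24 + 14 = 38 > 14  ✓
b + c vs a: 14 + 14 = 28 > 24  ✓

Yes, triangle inequality satisfied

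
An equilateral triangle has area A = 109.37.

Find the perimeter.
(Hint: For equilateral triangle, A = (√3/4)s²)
A = (√3/4)s²  ⇒  s² = 4A/√3 = 4·109.37/√3 = 437.48/1.73205 ≈ 252.579
s ≈ √252.579 ≈ 15.8927
Perimeter = 3s ≈ 3·15.8927 ≈ 47.6782

Perimeter = 47.68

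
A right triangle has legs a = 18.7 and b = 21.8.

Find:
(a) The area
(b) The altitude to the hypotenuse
(a) The legs are perpendicular, so Area = ½·a·b = ½·18.7·21.8 = ½·407.66 = 203.83
(b) Hypotenuse c = √(a² + b²) = √(349.69 + 475.24) = √824.93 ≈ 28.7216
    Area = ½·c·h_c  ⇒  h_c = 2·Area/c = 407.66/28.7216 ≈ 14.1935

Area = 203.83, h_c = 14.19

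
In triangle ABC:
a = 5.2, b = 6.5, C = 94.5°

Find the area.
Two sides and the included angle (SAS): A = ½·a·b·sin(C) = ½·5.2·6.5·sin(94.5°)
sin(94.5°) ≈ 0.996917
A ≈ ½·33.8·0.996917 = 16.9·0.996917 ≈ 16.8479

Area = 16.85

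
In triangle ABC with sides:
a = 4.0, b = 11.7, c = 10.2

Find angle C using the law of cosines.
c² = a² + b² − 2ab·cos(C)  ⇒  cos(C) = (a² + b² − c²)/(2ab)
cos(C) = (4.0² + 11.7² − 10.2²)/(2·4.0·11.7) = (16 + 136.89 − 104.04)/93.6 = 48.85/93.6 ≈ 0.521902
C = arccos(0.521902) ≈ 58.5401°

C = 58.54°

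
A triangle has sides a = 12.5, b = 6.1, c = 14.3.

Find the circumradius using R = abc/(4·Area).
First find the area with Heron's formula.
s = (12.5 + 6.1 + 14.3)/2 = 16.45
Area = √(s(s−a)(s−b)(s−c)) = √(16.45·3.95·10.35·2.15) ≈ √1445.91 ≈ 38.0251
abc = 12.5·6.1·14.3 = 1090.375
R = abc/(4·Area) ≈ 1090.375/(4·38.0251) = 1090.375/152.101 ≈ 7.16878

R = 7.169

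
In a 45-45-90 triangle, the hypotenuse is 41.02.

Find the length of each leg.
In a 45-45-90 triangle hypotenuse = leg·√2, so leg = hypotenuse/√2.
Leg = 41.02/√2 ≈ 41.02/1.41421 ≈ 29.0055

Each leg = 29.01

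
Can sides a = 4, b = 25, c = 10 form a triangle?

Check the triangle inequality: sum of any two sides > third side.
a + b vs c: 4 + 25 = 29 > 10  ✓
a + c vs b: 4 + 10 = 14 ≤ 25  ✗
b + c vs a: 25 + 10 = 35 > 4  ✓

No: 4 + 10 = 14 is not > 25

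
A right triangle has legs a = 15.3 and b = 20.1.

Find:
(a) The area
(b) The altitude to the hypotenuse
(a) The legs are perpendicular, so Area = ½·a·b = ½·15.3·20.1 = ½·307.53 = 153.765
(b) Hypotenuse c = √(a² + b²) = √(234.09 + 404.01) = √638.1 ≈ 25.2606
    Area = ½·c·h_c  ⇒  h_c = 2·Area/c = 307.53/25.2606 ≈ 12.1743

Area = 153.765, h_c = 12.17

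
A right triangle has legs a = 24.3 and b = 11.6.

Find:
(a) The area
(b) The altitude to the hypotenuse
(a) The legs are perpendicular, so Area = ½·a·b = ½·24.3·11.6 = ½·281.88 = 140.94
(b) Hypotenuse c = √(a² + b²) = √(590.49 + 134.56) = √725.05 ≈ 26.9268
    Area = ½·c·h_c  ⇒  h_c = 2·Area/c = 281.88/26.9268 ≈ 10.4684

Area = 140.94, h_c = 10.47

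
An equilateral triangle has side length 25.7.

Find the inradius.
r = Area/s with s the semi-perimeter.
Area = (√3/4)·25.7² = (√3/4)·660.49 ≈ 0.433013·660.49 ≈ 286.001
s = 3·25.7/2 = 38.55
r ≈ 286.001/38.55 ≈ 7.41895
(Equivalently r = side/(2√3) = 25.7/3.4641 ≈ 7.41895.)

r = 7.419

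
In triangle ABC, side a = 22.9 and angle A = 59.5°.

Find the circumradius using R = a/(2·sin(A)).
R = a/(2·sin(A)) = 22.9/(2·sin(59.5°))
sin(59.5°) ≈ 0.861629
R ≈ 22.9/(2·0.861629) = 22.9/1.72326 ≈ 13.2888

R = 13.29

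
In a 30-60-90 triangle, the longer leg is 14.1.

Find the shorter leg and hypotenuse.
In a 30-60-90 triangle the sides are in ratio 1 : √3 : 2, so short leg = long leg/√3 and hypotenuse = 2·(short leg).
Short leg = 14.1/√3 ≈ 14.1/1.73205 ≈ 8.14064
Hypotenuse = 2·8.14064 ≈ 16.2813

Short leg = 8.141, Hypotenuse = 16.28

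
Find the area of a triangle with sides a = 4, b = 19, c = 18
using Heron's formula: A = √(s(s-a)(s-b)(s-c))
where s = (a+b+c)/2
s = (4 + 19 + 18)/2 = 41/2 = 20.5
s − a = 16.5, s − b = 1.5, s − c = 2.5
s(s−a)(s−b)(s−c) = 20.5·16.5·1.5·2.5 = 1268.4375
Area = √1268.4375 ≈ 35.6151

s = 20.5, Area = 35.62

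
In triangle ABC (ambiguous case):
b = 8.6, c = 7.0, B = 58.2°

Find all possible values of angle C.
b/sin(B) = c/sin(C)  ⇒  sin(C) = c·sin(B)/b = 7.0·sin(58.2°)/8.6
sin(58.2°) ≈ 0.849893
sin(C) ≈ 7.0·0.849893/8.6 ≈ 5.94925/8.6 ≈ 0.691773
Candidate 1: C₁ = arcsin(0.691773) ≈ 43.7706°  →  A = 180° − 58.2° − 43.7706° ≈ 78.0294° > 0, valid
Candidate 2: C₂ = 180° − C₁ ≈ 136.229°  →  A = 180° − 58.2° − 136.229° ≈ -14.4294° ≤ 0, not a valid triangle

C = 43.77° (one solution)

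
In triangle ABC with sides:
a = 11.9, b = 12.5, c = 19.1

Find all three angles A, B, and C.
Law of cosines for each angle (a² = 141.61, b² = 156.25, c² = 364.81):
cos(A) = (b² + c² − a²)/(2bc) = (156.25 + 364.81 − 141.61)/(2·12.5·19.1) = 379.45/477.5 ≈ 0.79466  ⇒  A ≈ 37.3769°
cos(B) = (a² + c² − b²)/(2ac) = (141.61 + 364.81 − 156.25)/(2·11.9·19.1) = 350.17/454.58 ≈ 0.770315  ⇒  B ≈ 39.6178°
cos(C) = (a² + b² − c²)/(2ab) = (141.61 + 156.25 − 364.81)/(2·11.9·12.5) = -66.95/297.5 ≈ -0.225042  ⇒  C ≈ 103.005°
Check: A + B + C ≈ 180°

A = 37.38°, B = 39.62°, C = 103°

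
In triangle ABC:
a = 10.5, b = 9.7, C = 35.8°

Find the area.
Two sides and the included angle (SAS): A = ½·a·b·sin(C) = ½·10.5·9.7·sin(35.8°)
sin(35.8°) ≈ 0.584958
A ≈ ½·101.85·0.584958 = 50.925·0.584958 ≈ 29.789

Area = 29.79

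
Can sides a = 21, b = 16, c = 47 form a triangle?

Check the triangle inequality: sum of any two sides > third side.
a + b vs c: 21 + 16 = 37 ≤ 47  ✗
a + c vs b: 21 + 47 = 68 > 16  ✓
b + c vs a: 16 + 47 = 63 > 21  ✓

No: 21 + 16 = 37 is not > 47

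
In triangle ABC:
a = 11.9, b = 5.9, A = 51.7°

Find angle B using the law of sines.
a/sin(A) = b/sin(B)  ⇒  sin(B) = b·sin(A)/a = 5.9·sin(51.7°)/11.9
sin(51.7°) ≈ 0.784776
sin(B) ≈ 5.9·0.784776/11.9 ≈ 4.63018/11.9 ≈ 0.389091
B = arcsin(0.389091) ≈ 22.8979°
(Since b ≤ a we need B ≤ A, so the obtuse alternative 180° − 22.8979° ≈ 157.102° is rejected.)

B = 22.9°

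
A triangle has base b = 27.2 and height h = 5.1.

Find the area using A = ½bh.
A = ½·b·h = ½·27.2·5.1 = ½·138.72 = 69.36

Area = 69.36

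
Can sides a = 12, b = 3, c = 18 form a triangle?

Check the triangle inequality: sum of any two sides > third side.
a + b vs c: 12 + 3 = 15 ≤ 18  ✗
a + c vs b: 12 + 18 = 30 > 3  ✓
b + c vs a: 3 + 18 = 21 > 12  ✓

No: 12 + 3 = 15 is not > 18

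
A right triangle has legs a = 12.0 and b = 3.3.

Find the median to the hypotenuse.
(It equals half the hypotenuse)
Hypotenuse c = √(a² + b²) = √(144 + 10.89) = √154.89 ≈ 12.4455
Median to hypotenuse = c/2 ≈ 12.4455/2 ≈ 6.22274

Median = 6.223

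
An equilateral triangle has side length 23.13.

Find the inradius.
r = Area/s with s the semi-perimeter.
Area = (√3/4)·23.13² = (√3/4)·534.9969 ≈ 0.433013·534.9969 ≈ 231.66
s = 3·23.13/2 = 34.695
r ≈ 231.66/34.695 ≈ 6.67706
(Equivalently r = side/(2√3) = 23.13/3.4641 ≈ 6.67706.)

r = 6.677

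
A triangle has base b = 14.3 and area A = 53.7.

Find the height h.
A = ½·b·h  ⇒  h = 2A/b = 2·53.7/14.3 = 107.4/14.3 ≈ 7.51049

h = 7.51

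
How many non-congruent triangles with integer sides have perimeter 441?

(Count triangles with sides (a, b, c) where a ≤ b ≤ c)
Let a ≤ b ≤ c with a + b + c = 441. The only binding inequality is a + b > c, i.e. 441 − c > c, so c < 441/2; and c ≥ 441/3 since c is the largest side.
So 147 ≤ c ≤ 220. For each c, b runs from ⌈(441 − c)/2⌉ up to c (then a = 441 − b − c satisfies 1 ≤ a ≤ b automatically), giving c − ⌈(441 − c)/2⌉ + 1 choices.
Summing over c: 1 + 2 + 4 + 5 + … + 109 + 110  (74 terms, c = 147, …, 220) = 4107
Check (closed form: nearest integer to p²/48 for even p, (p+3)²/48 for odd p): (441+3)²/48 = 444²/48 = 197136/48 ≈ 4107.00 → 4107

4107 triangles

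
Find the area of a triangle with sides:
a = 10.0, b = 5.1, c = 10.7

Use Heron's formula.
s = (10.0 + 5.1 + 10.7)/2 = 25.8/2 = 12.9
s − a = 2.9, s − b = 7.8, s − c = 2.2
s(s−a)(s−b)(s−c) = 12.9·2.9·7.8·2.2 ≈ 641.956
Area = √641.956 ≈ 25.3368

Area = 25.34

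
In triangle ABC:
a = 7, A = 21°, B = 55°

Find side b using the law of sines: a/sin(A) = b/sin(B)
a/sin(A) = b/sin(B)  ⇒  b = a·sin(B)/sin(A) = 7·sin(55°)/sin(21°)
sin(55°) ≈ 0.819152, sin(21°) ≈ 0.358368
b ≈ 7·0.819152/0.358368 ≈ 5.73406/0.358368 ≈ 16.0005

b = 16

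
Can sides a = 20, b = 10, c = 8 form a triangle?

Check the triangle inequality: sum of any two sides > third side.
a + b vs c: 20 + 10 = 30 > 8  ✓
a + c vs b: 20 + 8 = 28 > 10  ✓
b + c vs a: 10 + 8 = 18 ≤ 20  ✗

No: 10 + 8 = 18 is not > 20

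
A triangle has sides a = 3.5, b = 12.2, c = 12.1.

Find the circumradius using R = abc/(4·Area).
First find the area with Heron's formula.
s = (3.5 + 12.2 + 12.1)/2 = 13.9
Area = √(s(s−a)(s−b)(s−c)) = √(13.9·10.4·1.7·1.8) ≈ √442.354 ≈ 21.0322
abc = 3.5·12.2·12.1 = 516.67
R = abc/(4·Area) ≈ 516.67/(4·21.0322) = 516.67/84.1288 ≈ 6.14142

R = 6.141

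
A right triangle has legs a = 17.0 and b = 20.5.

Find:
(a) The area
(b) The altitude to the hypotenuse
(a) The legs are perpendicular, so Area = ½·a·b = ½·17.0·20.5 = ½·348.5 = 174.25
(b) Hypotenuse c = √(a² + b²) = √(289 + 420.25) = √709.25 ≈ 26.6317
    Area = ½·c·h_c  ⇒  h_c = 2·Area/c = 348.5/26.6317 ≈ 13.0859

Area = 174.25, h_c = 13.09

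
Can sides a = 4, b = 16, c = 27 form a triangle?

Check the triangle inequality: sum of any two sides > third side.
a + b vs c: 4 + 16 = 20 ≤ 27  ✗
a + c vs b: 4 + 27 = 31 > 16  ✓
b + c vs a: 16 + 27 = 43 > 4  ✓

No: 4 + 16 = 20 is not > 27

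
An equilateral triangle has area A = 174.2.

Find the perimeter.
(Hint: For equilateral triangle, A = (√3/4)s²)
A = (√3/4)s²  ⇒  s² = 4A/√3 = 4·174.2/√3 = 696.8/1.73205 ≈ 402.298
s ≈ √402.298 ≈ 20.0574
Perimeter = 3s ≈ 3·20.0574 ≈ 60.1721

Perimeter = 60.17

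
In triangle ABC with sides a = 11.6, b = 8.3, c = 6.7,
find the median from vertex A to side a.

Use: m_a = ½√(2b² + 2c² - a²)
m_a = ½√(2·8.3² + 2·6.7² − 11.6²) = ½√(2·68.89 + 2·44.89 − 134.56) = ½√(137.78 + 89.78 − 134.56) = ½√93
√93 ≈ 9.64365, so m_a ≈ 4.82183

m_a = 4.822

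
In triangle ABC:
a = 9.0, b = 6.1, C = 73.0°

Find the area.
Two sides and the included angle (SAS): A = ½·a·b·sin(C) = ½·9.0·6.1·sin(73.0°)
sin(73.0°) ≈ 0.956305
A ≈ ½·54.9·0.956305 = 27.45·0.956305 ≈ 26.2506

Area = 26.25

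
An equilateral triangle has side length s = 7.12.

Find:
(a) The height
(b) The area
(a) The height splits the triangle into two 30-60-90 halves: h = s·√3/2 = 7.12·1.73205/2 ≈ 12.3322/2 ≈ 6.1661
(b) Area = (√3/4)·s² = (√3/4)·7.12² = (√3/4)·50.6944 ≈ 0.433013·50.6944 ≈ 21.9513

Height = 6.166, Area = 21.95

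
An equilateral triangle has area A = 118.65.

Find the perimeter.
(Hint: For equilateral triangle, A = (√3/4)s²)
A = (√3/4)s²  ⇒  s² = 4A/√3 = 4·118.65/√3 = 474.6/1.73205 ≈ 274.01
s ≈ √274.01 ≈ 16.5533
Perimeter = 3s ≈ 3·16.5533 ≈ 49.6598

Perimeter = 49.66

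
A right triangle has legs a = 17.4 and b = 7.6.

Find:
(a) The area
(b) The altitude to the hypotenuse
(a) The legs are perpendicular, so Area = ½·a·b = ½·17.4·7.6 = ½·132.24 = 66.12
(b) Hypotenuse c = √(a² + b²) = √(302.76 + 57.76) = √360.52 ≈ 18.9874
    Area = ½·c·h_c  ⇒  h_c = 2·Area/c = 132.24/18.9874 ≈ 6.96463

Area = 66.12, h_c = 6.965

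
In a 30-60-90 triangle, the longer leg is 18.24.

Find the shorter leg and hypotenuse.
In a 30-60-90 triangle the sides are in ratio 1 : √3 : 2, so short leg = long leg/√3 and hypotenuse = 2·(short leg).
Short leg = 18.24/√3 ≈ 18.24/1.73205 ≈ 10.5309
Hypotenuse = 2·10.5309 ≈ 21.0617

Short leg = 10.53, Hypotenuse = 21.06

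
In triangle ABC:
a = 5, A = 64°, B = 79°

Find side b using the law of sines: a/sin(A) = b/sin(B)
a/sin(A) = b/sin(B)  ⇒  b = a·sin(B)/sin(A) = 5·sin(79°)/sin(64°)
sin(79°) ≈ 0.981627, sin(64°) ≈ 0.898794
b ≈ 5·0.981627/0.898794 ≈ 4.90814/0.898794 ≈ 5.4608

b = 5.461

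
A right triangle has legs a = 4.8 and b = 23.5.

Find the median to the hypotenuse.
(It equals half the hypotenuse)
Hypotenuse c = √(a² + b²) = √(23.04 + 552.25) = √575.29 ≈ 23.9852
Median to hypotenuse = c/2 ≈ 23.9852/2 ≈ 11.9926

Median = 11.99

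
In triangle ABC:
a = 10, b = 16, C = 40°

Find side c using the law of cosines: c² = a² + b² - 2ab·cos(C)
c² = 10² + 16² − 2·10·16·cos(40°)
cos(40°) ≈ 0.766044
c² ≈ 100 + 256 − 320·(0.766044) ≈ 356 − 245.134 ≈ 110.866
c ≈ √110.866 ≈ 10.5293

c = 10.53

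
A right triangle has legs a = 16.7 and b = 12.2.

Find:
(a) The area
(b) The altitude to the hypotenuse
(a) The legs are perpendicular, so Area = ½·a·b = ½·16.7·12.2 = ½·203.74 = 101.87
(b) Hypotenuse c = √(a² + b²) = √(278.89 + 148.84) = √427.73 ≈ 20.6816
    Area = ½·c·h_c  ⇒  h_c = 2·Area/c = 203.74/20.6816 ≈ 9.85125

Area = 101.87, h_c = 9.851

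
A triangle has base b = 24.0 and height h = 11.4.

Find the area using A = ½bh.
A = ½·b·h = ½·24.0·11.4 = ½·273.6 = 136.8

Area = 136.8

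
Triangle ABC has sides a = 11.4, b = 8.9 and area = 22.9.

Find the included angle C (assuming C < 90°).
Area = ½·a·b·sin(C)  ⇒  sin(C) = 2·Area/(a·b) = 2·22.9/(11.4·8.9) = 45.8/101.46 ≈ 0.451409
C = arcsin(0.451409) ≈ 26.8341° (taking the acute solution since C < 90°)

C = 26.83°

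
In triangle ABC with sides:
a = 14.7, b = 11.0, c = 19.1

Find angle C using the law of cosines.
c² = a² + b² − 2ab·cos(C)  ⇒  cos(C) = (a² + b² − c²)/(2ab)
cos(C) = (14.7² + 11.0² − 19.1²)/(2·14.7·11.0) = (216.09 + 121 − 364.81)/323.4 = -27.72/323.4 ≈ -0.0857143
C = arccos(-0.0857143) ≈ 94.9171°

C = 94.92°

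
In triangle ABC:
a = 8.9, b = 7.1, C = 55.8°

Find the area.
Two sides and the included angle (SAS): A = ½·a·b·sin(C) = ½·8.9·7.1·sin(55.8°)
sin(55.8°) ≈ 0.827081
A ≈ ½·63.19·0.827081 = 31.595·0.827081 ≈ 26.1316

Area = 26.13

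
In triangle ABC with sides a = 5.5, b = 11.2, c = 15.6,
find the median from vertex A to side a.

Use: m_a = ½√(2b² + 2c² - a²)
m_a = ½√(2·11.2² + 2·15.6² − 5.5²) = ½√(2·125.44 + 2·243.36 − 30.25) = ½√(250.88 + 486.72 − 30.25) = ½√707.35
√707.35 ≈ 26.5961, so m_a ≈ 13.298

m_a = 13.3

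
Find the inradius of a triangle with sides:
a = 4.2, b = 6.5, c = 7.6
r = Area/s where s is the semi-perimeter.
s = (4.2 + 6.5 + 7.6)/2 = 18.3/2 = 9.15
Area = √(s(s−a)(s−b)(s−c)) = √(9.15·4.95·2.65·1.55) ≈ √186.039 ≈ 13.6396
r ≈ 13.6396/9.15 ≈ 1.49067

r = 1.491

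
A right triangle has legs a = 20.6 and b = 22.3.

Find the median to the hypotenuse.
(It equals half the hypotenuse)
Hypotenuse c = √(a² + b²) = √(424.36 + 497.29) = √921.65 ≈ 30.3587
Median to hypotenuse = c/2 ≈ 30.3587/2 ≈ 15.1793

Median = 15.18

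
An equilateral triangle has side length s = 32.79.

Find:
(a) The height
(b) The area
(a) The height splits the triangle into two 30-60-90 halves: h = s·√3/2 = 32.79·1.73205/2 ≈ 56.7939/2 ≈ 28.397
(b) Area = (√3/4)·s² = (√3/4)·32.79² = (√3/4)·1075.1841 ≈ 0.433013·1075.1841 ≈ 465.568

Height = 28.4, Area = 465.6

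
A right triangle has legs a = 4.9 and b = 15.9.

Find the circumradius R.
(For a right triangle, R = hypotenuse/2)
Hypotenuse c = √(a² + b²) = √(24.01 + 252.81) = √276.82 ≈ 16.6379
R = c/2 ≈ 16.6379/2 ≈ 8.31895

R = 8.319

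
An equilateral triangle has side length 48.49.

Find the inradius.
r = Area/s with s the semi-perimeter.
Area = (√3/4)·48.49² = (√3/4)·2351.2801 ≈ 0.433013·2351.2801 ≈ 1018.13
s = 3·48.49/2 = 72.735
r ≈ 1018.13/72.735 ≈ 13.9979
(Equivalently r = side/(2√3) = 48.49/3.4641 ≈ 13.9979.)

r = 14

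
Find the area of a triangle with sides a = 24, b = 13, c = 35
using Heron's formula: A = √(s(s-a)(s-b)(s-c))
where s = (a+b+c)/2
s = (24 + 13 + 35)/2 = 72/2 = 36
s − a = 12, s − b = 23, s − c = 1
s(s−a)(s−b)(s−c) = 36·12·23·1 = 9936
Area = √9936 ≈ 99.6795

s = 36.0, Area = 99.68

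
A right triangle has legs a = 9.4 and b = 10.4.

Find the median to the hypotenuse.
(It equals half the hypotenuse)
Hypotenuse c = √(a² + b²) = √(88.36 + 108.16) = √196.52 ≈ 14.0186
Median to hypotenuse = c/2 ≈ 14.0186/2 ≈ 7.00928

Median = 7.009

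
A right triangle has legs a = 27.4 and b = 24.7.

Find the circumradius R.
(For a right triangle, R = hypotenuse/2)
Hypotenuse c = √(a² + b²) = √(750.76 + 610.09) = √1360.85 ≈ 36.8897
R = c/2 ≈ 36.8897/2 ≈ 18.4449

R = 18.44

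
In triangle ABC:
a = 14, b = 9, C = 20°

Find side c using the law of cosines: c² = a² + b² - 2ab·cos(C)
c² = 14² + 9² − 2·14·9·cos(20°)
cos(20°) ≈ 0.939693
c² ≈ 196 + 81 − 252·(0.939693) ≈ 277 − 236.803 ≈ 40.1975
c ≈ √40.1975 ≈ 6.34015

c = 6.34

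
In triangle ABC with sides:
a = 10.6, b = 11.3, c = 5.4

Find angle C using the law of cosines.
c² = a² + b² − 2ab·cos(C)  ⇒  cos(C) = (a² + b² − c²)/(2ab)
cos(C) = (10.6² + 11.3² − 5.4²)/(2·10.6·11.3) = (112.36 + 127.69 − 29.16)/239.56 = 210.89/239.56 ≈ 0.880322
C = arccos(0.880322) ≈ 28.3187°

C = 28.32°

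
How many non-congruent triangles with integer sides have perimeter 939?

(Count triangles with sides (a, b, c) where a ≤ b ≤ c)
Let a ≤ b ≤ c with a + b + c = 939. The only binding inequality is a + b > c, i.e. 939 − c > c, so c < 939/2; and c ≥ 939/3 since c is the largest side.
So 313 ≤ c ≤ 469. For each c, b runs from ⌈(939 − c)/2⌉ up to c (then a = 939 − b − c satisfies 1 ≤ a ≤ b automatically), giving c − ⌈(939 − c)/2⌉ + 1 choices.
Summing over c: 1 + 2 + 4 + 5 + … + 233 + 235  (157 terms, c = 313, …, 469) = 18487
Check (closed form: nearest integer to p²/48 for even p, (p+3)²/48 for odd p): (939+3)²/48 = 942²/48 = 887364/48 ≈ 18486.75 → 18487

18487 triangles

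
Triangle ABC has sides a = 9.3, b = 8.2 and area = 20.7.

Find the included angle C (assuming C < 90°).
Area = ½·a·b·sin(C)  ⇒  sin(C) = 2·Area/(a·b) = 2·20.7/(9.3·8.2) = 41.4/76.26 ≈ 0.54288
C = arcsin(0.54288) ≈ 32.8799° (taking the acute solution since C < 90°)

C = 32.88°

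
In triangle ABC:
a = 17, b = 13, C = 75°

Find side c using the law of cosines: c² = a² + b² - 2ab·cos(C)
c² = 17² + 13² − 2·17·13·cos(75°)
cos(75°) ≈ 0.258819
c² ≈ 289 + 169 − 442·(0.258819) ≈ 458 − 114.398 ≈ 343.602
c ≈ √343.602 ≈ 18.5365

c = 18.54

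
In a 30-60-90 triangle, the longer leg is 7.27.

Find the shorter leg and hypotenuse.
In a 30-60-90 triangle the sides are in ratio 1 : √3 : 2, so short leg = long leg/√3 and hypotenuse = 2·(short leg).
Short leg = 7.27/√3 ≈ 7.27/1.73205 ≈ 4.19734
Hypotenuse = 2·4.19734 ≈ 8.39467

Short leg = 4.197, Hypotenuse = 8.395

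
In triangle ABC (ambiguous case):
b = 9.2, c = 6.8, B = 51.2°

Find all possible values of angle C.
b/sin(B) = c/sin(C)  ⇒  sin(C) = c·sin(B)/b = 6.8·sin(51.2°)/9.2
sin(51.2°) ≈ 0.779338
sin(C) ≈ 6.8·0.779338/9.2 ≈ 5.2995/9.2 ≈ 0.576032
Candidate 1: C₁ = arcsin(0.576032) ≈ 35.172°  →  A = 180° − 51.2° − 35.172° ≈ 93.628° > 0, valid
Candidate 2: C₂ = 180° − C₁ ≈ 144.828°  →  A = 180° − 51.2° − 144.828° ≈ -16.028° ≤ 0, not a valid triangle

C = 35.17° (one solution)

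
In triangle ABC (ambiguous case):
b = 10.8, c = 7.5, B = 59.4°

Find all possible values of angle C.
b/sin(B) = c/sin(C)  ⇒  sin(C) = c·sin(B)/b = 7.5·sin(59.4°)/10.8
sin(59.4°) ≈ 0.860742
sin(C) ≈ 7.5·0.860742/10.8 ≈ 6.45557/10.8 ≈ 0.597738
Candidate 1: C₁ = arcsin(0.597738) ≈ 36.708°  →  A = 180° − 59.4° − 36.708° ≈ 83.892° > 0, valid
Candidate 2: C₂ = 180° − C₁ ≈ 143.292°  →  A = 180° − 59.4° − 143.292° ≈ -22.692° ≤ 0, not a valid triangle

C = 36.71° (one solution)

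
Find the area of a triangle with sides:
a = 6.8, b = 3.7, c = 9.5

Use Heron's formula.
s = (6.8 + 3.7 + 9.5)/2 = 20/2 = 10
s − a = 3.2, s − b = 6.3, s − c = 0.5
s(s−a)(s−b)(s−c) = 10·3.2·6.3·0.5 ≈ 100.8
Area = √100.8 ≈ 10.0399

Area = 10.04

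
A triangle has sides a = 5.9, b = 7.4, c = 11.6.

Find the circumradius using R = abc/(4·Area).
First find the area with Heron's formula.
s = (5.9 + 7.4 + 11.6)/2 = 12.45
Area = √(s(s−a)(s−b)(s−c)) = √(12.45·6.55·5.05·0.85) ≈ √350.043 ≈ 18.7094
abc = 5.9·7.4·11.6 = 506.456
R = abc/(4·Area) ≈ 506.456/(4·18.7094) = 506.456/74.8377 ≈ 6.76739

R = 6.767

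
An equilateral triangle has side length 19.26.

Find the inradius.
r = Area/s with s the semi-perimeter.
Area = (√3/4)·19.26² = (√3/4)·370.9476 ≈ 0.433013·370.9476 ≈ 160.625
s = 3·19.26/2 = 28.89
r ≈ 160.625/28.89 ≈ 5.55988
(Equivalently r = side/(2√3) = 19.26/3.4641 ≈ 5.55988.)

r = 5.56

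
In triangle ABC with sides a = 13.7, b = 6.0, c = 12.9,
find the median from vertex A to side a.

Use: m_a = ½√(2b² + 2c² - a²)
m_a = ½√(2·6.0² + 2·12.9² − 13.7²) = ½√(2·36 + 2·166.41 − 187.69) = ½√(72 + 332.82 − 187.69) = ½√217.13
√217.13 ≈ 14.7353, so m_a ≈ 7.36767

m_a = 7.368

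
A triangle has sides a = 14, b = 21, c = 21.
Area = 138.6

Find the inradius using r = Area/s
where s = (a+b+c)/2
s = (14 + 21 + 21)/2 = 56/2 = 28
r = Area/s = 138.6/28 ≈ 4.95

r = 4.95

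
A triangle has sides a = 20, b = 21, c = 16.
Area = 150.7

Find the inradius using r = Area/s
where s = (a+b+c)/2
s = (20 + 21 + 16)/2 = 57/2 = 28.5
r = Area/s = 150.7/28.5 ≈ 5.28772

r = 5.288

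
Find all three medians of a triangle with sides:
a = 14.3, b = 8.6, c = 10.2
Median formula: m_a = ½√(2b² + 2c² − a²) (and cyclically). a² = 204.49, b² = 73.96, c² = 104.04.
m_a = ½√(2·73.96 + 2·104.04 − 204.49) = ½√151.51 ≈ ½·12.3089 ≈ 6.15447
m_b = ½√(2·204.49 + 2·104.04 − 73.96) = ½√543.1 ≈ ½·23.3045 ≈ 11.6523
m_c = ½√(2·204.49 + 2·73.96 − 104.04) = ½√452.86 ≈ ½·21.2805 ≈ 10.6403

m_a = 6.154, m_b = 11.65, m_c = 10.64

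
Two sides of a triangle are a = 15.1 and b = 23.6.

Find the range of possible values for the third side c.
Triangle inequality: |a − b| < c < a + b
|a − b| = |15.1 − 23.6| = 8.5
a + b = 15.1 + 23.6 = 38.7

8.5 < c < 38.7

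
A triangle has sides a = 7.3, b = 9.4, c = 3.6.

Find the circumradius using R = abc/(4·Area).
First find the area with Heron's formula.
s = (7.3 + 9.4 + 3.6)/2 = 10.15
Area = √(s(s−a)(s−b)(s−c)) = √(10.15·2.85·0.75·6.55) ≈ √142.106 ≈ 11.9208
abc = 7.3·9.4·3.6 = 247.032
R = abc/(4·Area) ≈ 247.032/(4·11.9208) = 247.032/47.6833 ≈ 5.18068

R = 5.181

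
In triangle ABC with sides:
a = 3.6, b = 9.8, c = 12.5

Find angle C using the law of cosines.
c² = a² + b² − 2ab·cos(C)  ⇒  cos(C) = (a² + b² − c²)/(2ab)
cos(C) = (3.6² + 9.8² − 12.5²)/(2·3.6·9.8) = (12.96 + 96.04 − 156.25)/70.56 = -47.25/70.56 ≈ -0.669643
C = arccos(-0.669643) ≈ 132.04°

C = 132°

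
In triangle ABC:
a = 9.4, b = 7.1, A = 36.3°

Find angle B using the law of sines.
a/sin(A) = b/sin(B)  ⇒  sin(B) = b·sin(A)/a = 7.1·sin(36.3°)/9.4
sin(36.3°) ≈ 0.592013
sin(B) ≈ 7.1·0.592013/9.4 ≈ 4.20329/9.4 ≈ 0.447159
B = arcsin(0.447159) ≈ 26.5615°
(Since b ≤ a we need B ≤ A, so the obtuse alternative 180° − 26.5615° ≈ 153.438° is rejected.)

B = 26.56°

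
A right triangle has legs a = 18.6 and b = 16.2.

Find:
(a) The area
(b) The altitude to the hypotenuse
(a) The legs are perpendicular, so Area = ½·a·b = ½·18.6·16.2 = ½·301.32 = 150.66
(b) Hypotenuse c = √(a² + b²) = √(345.96 + 262.44) = √608.4 ≈ 24.6658
    Area = ½·c·h_c  ⇒  h_c = 2·Area/c = 301.32/24.6658 ≈ 12.2161

Area = 150.66, h_c = 12.22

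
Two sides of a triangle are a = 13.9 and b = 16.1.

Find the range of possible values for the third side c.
Triangle inequality: |a − b| < c < a + b
|a − b| = |13.9 − 16.1| = 2.2
a + b = 13.9 + 16.1 = 30

2.2 < c < 30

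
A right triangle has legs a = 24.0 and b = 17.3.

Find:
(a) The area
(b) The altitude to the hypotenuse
(a) The legs are perpendicular, so Area = ½·a·b = ½·24.0·17.3 = ½·415.2 = 207.6
(b) Hypotenuse c = √(a² + b²) = √(576 + 299.29) = √875.29 ≈ 29.5853
    Area = ½·c·h_c  ⇒  h_c = 2·Area/c = 415.2/29.5853 ≈ 14.034

Area = 207.6, h_c = 14.03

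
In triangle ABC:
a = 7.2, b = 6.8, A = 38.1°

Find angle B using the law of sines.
a/sin(A) = b/sin(B)  ⇒  sin(B) = b·sin(A)/a = 6.8·sin(38.1°)/7.2
sin(38.1°) ≈ 0.617036
sin(B) ≈ 6.8·0.617036/7.2 ≈ 4.19584/7.2 ≈ 0.582756
B = arcsin(0.582756) ≈ 35.6446°
(Since b ≤ a we need B ≤ A, so the obtuse alternative 180° − 35.6446° ≈ 144.355° is rejected.)

B = 35.64°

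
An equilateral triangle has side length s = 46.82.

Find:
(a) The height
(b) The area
(a) The height splits the triangle into two 30-60-90 halves: h = s·√3/2 = 46.82·1.73205/2 ≈ 81.0946/2 ≈ 40.5473
(b) Area = (√3/4)·s² = (√3/4)·46.82² = (√3/4)·2192.1124 ≈ 0.433013·2192.1124 ≈ 949.213

Height = 40.55, Area = 949.2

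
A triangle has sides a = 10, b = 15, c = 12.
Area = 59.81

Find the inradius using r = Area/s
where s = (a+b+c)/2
s = (10 + 15 + 12)/2 = 37/2 = 18.5
r = Area/s = 59.81/18.5 ≈ 3.23297

r = 3.233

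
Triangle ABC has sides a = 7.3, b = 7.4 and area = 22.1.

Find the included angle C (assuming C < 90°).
Area = ½·a·b·sin(C)  ⇒  sin(C) = 2·Area/(a·b) = 2·22.1/(7.3·7.4) = 44.2/54.02 ≈ 0.818215
C = arcsin(0.818215) ≈ 54.9066° (taking the acute solution since C < 90°)

C = 54.91°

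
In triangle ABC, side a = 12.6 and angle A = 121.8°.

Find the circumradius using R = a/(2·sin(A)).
R = a/(2·sin(A)) = 12.6/(2·sin(121.8°))
sin(121.8°) ≈ 0.849893
R ≈ 12.6/(2·0.849893) = 12.6/1.69979 ≈ 7.4127

R = 7.413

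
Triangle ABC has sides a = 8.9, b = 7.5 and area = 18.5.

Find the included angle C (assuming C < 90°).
Area = ½·a·b·sin(C)  ⇒  sin(C) = 2·Area/(a·b) = 2·18.5/(8.9·7.5) = 37/66.75 ≈ 0.554307
C = arcsin(0.554307) ≈ 33.663° (taking the acute solution since C < 90°)

C = 33.66°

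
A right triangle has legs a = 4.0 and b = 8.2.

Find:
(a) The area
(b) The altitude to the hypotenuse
(a) The legs are perpendicular, so Area = ½·a·b = ½·4.0·8.2 = ½·32.8 = 16.4
(b) Hypotenuse c = √(a² + b²) = √(16 + 67.24) = √83.24 ≈ 9.1236
    Area = ½·c·h_c  ⇒  h_c = 2·Area/c = 32.8/9.1236 ≈ 3.59507

Area = 16.4, h_c = 3.595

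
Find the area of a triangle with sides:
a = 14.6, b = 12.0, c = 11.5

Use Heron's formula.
s = (14.6 + 12.0 + 11.5)/2 = 38.1/2 = 19.05
s − a = 4.45, s − b = 7.05, s − c = 7.55
s(s−a)(s−b)(s−c) = 19.05·4.45·7.05·7.55 ≈ 4512.23
Area = √4512.23 ≈ 67.1731

Area = 67.17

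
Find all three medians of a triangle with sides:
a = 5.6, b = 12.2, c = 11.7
Median formula: m_a = ½√(2b² + 2c² − a²) (and cyclically). a² = 31.36, b² = 148.84, c² = 136.89.
m_a = ½√(2·148.84 + 2·136.89 − 31.36) = ½√540.1 ≈ ½·23.2401 ≈ 11.62
m_b = ½√(2·31.36 + 2·136.89 − 148.84) = ½√187.66 ≈ ½·13.6989 ≈ 6.84945
m_c = ½√(2·31.36 + 2·148.84 − 136.89) = ½√223.51 ≈ ½·14.9503 ≈ 7.47513

m_a = 11.62, m_b = 6.849, m_c = 7.475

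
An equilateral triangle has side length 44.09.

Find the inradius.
r = Area/s with s the semi-perimeter.
Area = (√3/4)·44.09² = (√3/4)·1943.9281 ≈ 0.433013·1943.9281 ≈ 841.746
s = 3·44.09/2 = 66.135
r ≈ 841.746/66.135 ≈ 12.7277
(Equivalently r = side/(2√3) = 44.09/3.4641 ≈ 12.7277.)

r = 12.73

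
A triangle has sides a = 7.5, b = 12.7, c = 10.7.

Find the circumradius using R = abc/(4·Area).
First find the area with Heron's formula.
s = (7.5 + 12.7 + 10.7)/2 = 15.45
Area = √(s(s−a)(s−b)(s−c)) = √(15.45·7.95·2.75·4.75) ≈ √1604.43 ≈ 40.0554
abc = 7.5·12.7·10.7 = 1019.175
R = abc/(4·Area) ≈ 1019.175/(4·40.0554) = 1019.175/160.222 ≈ 6.36104

R = 6.361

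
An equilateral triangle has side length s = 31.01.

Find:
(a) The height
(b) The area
(a) The height splits the triangle into two 30-60-90 halves: h = s·√3/2 = 31.01·1.73205/2 ≈ 53.7109/2 ≈ 26.8554
(b) Area = (√3/4)·s² = (√3/4)·31.01² = (√3/4)·961.6201 ≈ 0.433013·961.6201 ≈ 416.394

Height = 26.86, Area = 416.4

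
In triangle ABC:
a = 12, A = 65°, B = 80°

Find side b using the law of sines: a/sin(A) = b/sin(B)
a/sin(A) = b/sin(B)  ⇒  b = a·sin(B)/sin(A) = 12·sin(80°)/sin(65°)
sin(80°) ≈ 0.984808, sin(65°) ≈ 0.906308
b ≈ 12·0.984808/0.906308 ≈ 11.8177/0.906308 ≈ 13.0394

b = 13.04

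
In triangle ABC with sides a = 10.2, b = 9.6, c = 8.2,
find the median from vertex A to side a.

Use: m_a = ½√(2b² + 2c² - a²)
m_a = ½√(2·9.6² + 2·8.2² − 10.2²) = ½√(2·92.16 + 2·67.24 − 104.04) = ½√(184.32 + 134.48 − 104.04) = ½√214.76
√214.76 ≈ 14.6547, so m_a ≈ 7.32735

m_a = 7.327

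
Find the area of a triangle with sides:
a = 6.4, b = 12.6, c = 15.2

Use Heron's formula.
s = (6.4 + 12.6 + 15.2)/2 = 34.2/2 = 17.1
s − a = 10.7, s − b = 4.5, s − c = 1.9
s(s−a)(s−b)(s−c) = 17.1·10.7·4.5·1.9 ≈ 1564.39
Area = √1564.39 ≈ 39.5524

Area = 39.55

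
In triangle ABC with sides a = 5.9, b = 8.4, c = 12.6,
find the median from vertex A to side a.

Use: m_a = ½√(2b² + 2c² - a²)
m_a = ½√(2·8.4² + 2·12.6² − 5.9²) = ½√(2·70.56 + 2·158.76 − 34.81) = ½√(141.12 + 317.52 − 34.81) = ½√423.83
√423.83 ≈ 20.5871, so m_a ≈ 10.2936

m_a = 10.29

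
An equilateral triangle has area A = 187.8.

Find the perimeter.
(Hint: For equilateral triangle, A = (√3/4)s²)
A = (√3/4)s²  ⇒  s² = 4A/√3 = 4·187.8/√3 = 751.2/1.73205 ≈ 433.706
s ≈ √433.706 ≈ 20.8256
Perimeter = 3s ≈ 3·20.8256 ≈ 62.4768

Perimeter = 62.48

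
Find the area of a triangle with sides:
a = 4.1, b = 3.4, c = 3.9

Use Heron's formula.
s = (4.1 + 3.4 + 3.9)/2 = 11.4/2 = 5.7
s − a = 1.6, s − b = 2.3, s − c = 1.8
s(s−a)(s−b)(s−c) = 5.7·1.6·2.3·1.8 ≈ 37.7568
Area = √37.7568 ≈ 6.14466

Area = 6.145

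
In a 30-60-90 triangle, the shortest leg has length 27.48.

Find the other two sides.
In a 30-60-90 triangle the sides are in ratio 1 : √3 : 2 (short leg : long leg : hypotenuse).
Long leg = 27.48·√3 ≈ 27.48·1.73205 ≈ 47.5968
Hypotenuse = 2·27.48 = 54.96

Long leg = 27.48√3 = 47.6, Hypotenuse = 54.96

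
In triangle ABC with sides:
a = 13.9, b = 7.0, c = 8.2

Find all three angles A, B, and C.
Law of cosines for each angle (a² = 193.21, b² = 49, c² = 67.24):
cos(A) = (b² + c² − a²)/(2bc) = (49 + 67.24 − 193.21)/(2·7.0·8.2) = -76.97/114.8 ≈ -0.67047  ⇒  A ≈ 132.103°
cos(B) = (a² + c² − b²)/(2ac) = (193.21 + 67.24 − 49)/(2·13.9·8.2) = 211.45/227.96 ≈ 0.927575  ⇒  B ≈ 21.9401°
cos(C) = (a² + b² − c²)/(2ab) = (193.21 + 49 − 67.24)/(2·13.9·7.0) = 174.97/194.6 ≈ 0.899126  ⇒  C ≈ 25.9565°
Check: A + B + C ≈ 180°

A = 132.1°, B = 21.94°, C = 25.96°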